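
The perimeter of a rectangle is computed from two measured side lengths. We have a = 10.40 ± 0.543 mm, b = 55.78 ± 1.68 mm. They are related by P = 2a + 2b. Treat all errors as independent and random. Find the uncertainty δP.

For a sum/difference, combine absolute errors in quadrature:
  (2·δa)² = 1.18;  (2·δb)² = 11.3
δP = √(12.5) = 3.53 mm

3.53 mm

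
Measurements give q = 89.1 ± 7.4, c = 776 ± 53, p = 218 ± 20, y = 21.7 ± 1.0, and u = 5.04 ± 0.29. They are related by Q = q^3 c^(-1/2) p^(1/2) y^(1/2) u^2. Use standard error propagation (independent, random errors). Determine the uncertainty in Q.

1.25e+07

Since Q is a product/quotient, work with relative uncertainties:
  (3·δq/q)² = (3×0.0831)² = 0.0621;  (−½·δc/c)² = (-0.5×0.0683)² = 0.00117;  (½·δp/p)² = (0.5×0.0917)² = 0.00210;  (½·δy/y)² = (0.5×0.0461)² = 0.000531;  (2·δu/u)² = (2×0.0575)² = 0.0132
δQ/Q = √(0.0791) = 0.281
Q = 4.44e+07, so δQ = 0.281 × 4.44e+07 = 1.25e+07.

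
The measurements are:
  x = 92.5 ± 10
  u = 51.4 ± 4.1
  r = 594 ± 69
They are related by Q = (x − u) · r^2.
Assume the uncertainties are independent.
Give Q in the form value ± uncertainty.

(1.45 ± 0.509) × 10^7

Let w = x − u = 41.1. δw = √(δx² + δu²) = √(100 + 16.8) = 10.8, so δw/w = 0.263.
Q is then a monomial in w, r:
δQ/Q = √((δw/w)² + (2·δr/r)²) = √(0.0692 + 0.0540) = 0.351
Q = 1.45e+07, so δQ = 0.351 × 1.45e+07 = 5.09e+06.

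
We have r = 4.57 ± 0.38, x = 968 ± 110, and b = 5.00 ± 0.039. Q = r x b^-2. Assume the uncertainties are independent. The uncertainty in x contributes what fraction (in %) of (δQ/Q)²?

(δQ/Q)² = (1·δr/r)² + (1·δx/x)² + (-2·δb/b)²
  r term: (1×0.0832)² = 0.00691
  x term: (1×0.114)² = 0.0129
  b term: (-2×0.00780)² = 0.000243
Total = 0.0201. Share from x = 0.0129/0.0201 = 0.643.

64.3%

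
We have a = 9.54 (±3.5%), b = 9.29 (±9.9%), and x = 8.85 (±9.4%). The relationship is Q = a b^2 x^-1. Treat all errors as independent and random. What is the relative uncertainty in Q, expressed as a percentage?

22.2%

Q is a product of powers, so relative uncertainties combine in quadrature:
  (1·δa/a)² = (1×0.0350)² = 0.00123;  (2·δb/b)² = (2×0.0990)² = 0.0392;  (-1·δx/x)² = (-1×0.0940)² = 0.00884
δQ/Q = √(0.0493) = 0.222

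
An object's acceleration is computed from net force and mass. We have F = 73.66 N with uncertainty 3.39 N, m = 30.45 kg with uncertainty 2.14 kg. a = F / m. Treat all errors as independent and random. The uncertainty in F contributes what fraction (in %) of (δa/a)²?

30.0%

(δa/a)² = (1·δF/F)² + (-1·δm/m)²
  F term: (1×0.0460)² = 0.00212
  m term: (-1×0.0703)² = 0.00494
Total = 0.00706. Share from F = 0.00212/0.00706 = 0.300.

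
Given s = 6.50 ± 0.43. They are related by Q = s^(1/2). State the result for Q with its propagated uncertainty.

Each factor contributes (exponent × relative error)² to (δQ/Q)²:
  (½·δs/s)² = (0.5×0.0662)² = 0.00109
δQ/Q = √(0.00109) = 0.0331
Q = 2.55, so δQ = 0.0331 × 2.55 = 0.0843.

2.55 ± 0.0843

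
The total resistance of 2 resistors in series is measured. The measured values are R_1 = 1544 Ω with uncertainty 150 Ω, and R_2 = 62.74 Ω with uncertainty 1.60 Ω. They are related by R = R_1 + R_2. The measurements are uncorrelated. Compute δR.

R is a linear combination, so absolute uncertainties add in quadrature:
  (δR_1)² = 22500;  (δR_2)² = 2.56
δR = √(22500) = 150 Ω

150 Ω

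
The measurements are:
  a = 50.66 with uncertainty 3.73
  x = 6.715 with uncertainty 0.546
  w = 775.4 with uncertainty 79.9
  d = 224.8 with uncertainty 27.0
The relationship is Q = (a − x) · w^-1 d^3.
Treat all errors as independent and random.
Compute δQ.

2.48e+05

Let u = a − x = 43.94. δu = √(δa² + δx²) = √(13.9 + 0.298) = 3.77, so δu/u = 0.0858.
Q is then a monomial in u, w, d:
δQ/Q = √((δu/u)² + (-1·δw/w)² + (3·δd/d)²) = √(0.00736 + 0.0106 + 0.130) = 0.384
Q = 643800, so δQ = 0.384 × 643800 = 2.48e+05.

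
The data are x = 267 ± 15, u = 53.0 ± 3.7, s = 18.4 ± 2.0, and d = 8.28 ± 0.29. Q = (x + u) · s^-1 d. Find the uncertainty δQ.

Let w = x + u = 320. δw = √(δx² + δu²) = √(225 + 13.7) = 15.4, so δw/w = 0.0483.
Q is then a monomial in w, s, d:
δQ/Q = √((δw/w)² + (-1·δs/s)² + (1·δd/d)²) = √(0.00233 + 0.0118 + 0.00123) = 0.124
Q = 144, so δQ = 0.124 × 144 = 17.9.

17.9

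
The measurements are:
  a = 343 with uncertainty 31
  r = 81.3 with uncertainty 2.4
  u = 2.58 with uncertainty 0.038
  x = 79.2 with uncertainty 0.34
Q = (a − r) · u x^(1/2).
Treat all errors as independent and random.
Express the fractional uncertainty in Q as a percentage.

12.0%

Let w = a − r = 262. δw = √(δa² + δr²) = √(961 + 5.76) = 31.1, so δw/w = 0.119.
Q is then a monomial in w, u, x:
δQ/Q = √((δw/w)² + (1·δu/u)² + (½·δx/x)²) = √(0.0141 + 0.000217 + 4.61e-06) = 0.120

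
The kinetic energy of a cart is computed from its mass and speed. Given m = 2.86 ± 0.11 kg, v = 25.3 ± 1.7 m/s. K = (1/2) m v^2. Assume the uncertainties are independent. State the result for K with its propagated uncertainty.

For a monomial K ∝ m, v^2, fractional errors add in quadrature:
  (1·δm/m)² = (1×0.0385)² = 0.00148;  (2·δv/v)² = (2×0.0672)² = 0.0181
δK/K = √(0.0195) = 0.140
K = 915 J, so δK = 0.140 × 915 = 128 J.

915 ± 128 J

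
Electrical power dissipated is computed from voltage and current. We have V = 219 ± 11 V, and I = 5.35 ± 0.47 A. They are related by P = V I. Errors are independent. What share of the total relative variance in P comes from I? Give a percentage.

75.4%

(δP/P)² = (1·δV/V)² + (1·δI/I)²
  V term: (1×0.0502)² = 0.00252
  I term: (1×0.0879)² = 0.00772
Total = 0.0102. Share from I = 0.00772/0.0102 = 0.754.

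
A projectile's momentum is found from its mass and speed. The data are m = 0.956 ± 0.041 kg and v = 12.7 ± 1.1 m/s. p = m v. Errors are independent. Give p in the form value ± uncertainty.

12.1 ± 1.17 kg·m/s

p is a product of powers, so relative uncertainties combine in quadrature:
  (1·δm/m)² = (1×0.0429)² = 0.00184;  (1·δv/v)² = (1×0.0866)² = 0.00750
δp/p = √(0.00934) = 0.0967
p = 12.1 kg·m/s, so δp = 0.0967 × 12.1 = 1.17 kg·m/s.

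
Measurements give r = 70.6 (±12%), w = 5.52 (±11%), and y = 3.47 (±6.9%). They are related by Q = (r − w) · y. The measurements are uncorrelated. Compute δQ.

33.3

Let u = r − w = 65.1. δu = √(δr² + δw²) = √(71.8 + 0.369) = 8.49, so δu/u = 0.131.
Q is then a monomial in u, y:
δQ/Q = √((δu/u)² + (1·δy/y)²) = √(0.0170 + 0.00476) = 0.148
Q = 226, so δQ = 0.148 × 226 = 33.3.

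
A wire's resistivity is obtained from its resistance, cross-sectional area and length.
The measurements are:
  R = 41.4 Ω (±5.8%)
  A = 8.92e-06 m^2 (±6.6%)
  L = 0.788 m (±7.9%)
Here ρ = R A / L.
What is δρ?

5.54e-05 Ω·m

Products/powers → add relative errors in quadrature, weighted by exponent:
  (1·δR/R)² = (1×0.0580)² = 0.00336;  (1·δA/A)² = (1×0.0660)² = 0.00436;  (-1·δL/L)² = (-1×0.0790)² = 0.00624
δρ/ρ = √(0.0140) = 0.118
ρ = 0.000469 Ω·m, so δρ = 0.118 × 0.000469 = 5.54e-05 Ω·m.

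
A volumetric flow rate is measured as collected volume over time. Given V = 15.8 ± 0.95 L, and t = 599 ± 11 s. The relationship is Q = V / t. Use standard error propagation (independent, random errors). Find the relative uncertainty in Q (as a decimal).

0.0629

Products/powers → add relative errors in quadrature, weighted by exponent:
  (1·δV/V)² = (1×0.0601)² = 0.00362;  (-1·δt/t)² = (-1×0.0184)² = 0.000337
δQ/Q = √(0.00395) = 0.0629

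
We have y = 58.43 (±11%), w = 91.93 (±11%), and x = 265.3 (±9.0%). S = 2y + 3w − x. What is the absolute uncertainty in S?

40.7

Absolute uncertainties add in quadrature for a linear combination:
  (2·δy)² = 165;  (3·δw)² = 920;  (δx)² = 570
δS = √(1660) = 40.7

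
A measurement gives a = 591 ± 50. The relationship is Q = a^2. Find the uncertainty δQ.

Each factor contributes (exponent × relative error)² to (δQ/Q)²:
  (2·δa/a)² = (2×0.0846)² = 0.0286
δQ/Q = √(0.0286) = 0.169
Q = 3.49e+05, so δQ = 0.169 × 3.49e+05 = 59100.

59100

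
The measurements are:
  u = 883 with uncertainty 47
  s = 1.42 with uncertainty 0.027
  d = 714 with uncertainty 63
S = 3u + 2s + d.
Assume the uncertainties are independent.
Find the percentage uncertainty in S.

For a sum/difference, combine absolute errors in quadrature:
  (3·δu)² = 19900;  (2·δs)² = 0.00292;  (δd)² = 3970
δS = √(23900) = 154
S = 3370, so δS/S = 154/3370 = 0.0459.

4.59%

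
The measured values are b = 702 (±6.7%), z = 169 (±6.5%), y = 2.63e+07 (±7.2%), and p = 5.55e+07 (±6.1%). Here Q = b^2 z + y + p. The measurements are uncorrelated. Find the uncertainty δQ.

Let w = b^2·z = 8.33e+07. δw/w = √((2·δb/b)² + (1·δz/z)²) = √(0.0180 + 0.00423) = 0.149, so δw = 1.24e+07.
Q = w + y + p: δQ = √(δw² + δy² + δp²) = √(1.54e+14 + 3.59e+12 + 1.15e+13) = 1.3e+07

1.3e+07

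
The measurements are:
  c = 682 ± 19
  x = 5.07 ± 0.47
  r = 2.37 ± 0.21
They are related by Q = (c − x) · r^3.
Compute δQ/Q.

Let u = c − x = 677. δu = √(δc² + δx²) = √(361 + 0.221) = 19.0, so δu/u = 0.0281.
Q is then a monomial in u, r:
δQ/Q = √((δu/u)² + (3·δr/r)²) = √(0.000788 + 0.0707) = 0.267

0.267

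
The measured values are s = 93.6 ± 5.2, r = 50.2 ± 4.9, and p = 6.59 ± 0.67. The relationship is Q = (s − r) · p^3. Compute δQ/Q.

Let u = s − r = 43.4. δu = √(δs² + δr²) = √(27.0 + 24.0) = 7.14, so δu/u = 0.165.
Q is then a monomial in u, p:
δQ/Q = √((δu/u)² + (3·δp/p)²) = √(0.0271 + 0.0930) = 0.347

0.347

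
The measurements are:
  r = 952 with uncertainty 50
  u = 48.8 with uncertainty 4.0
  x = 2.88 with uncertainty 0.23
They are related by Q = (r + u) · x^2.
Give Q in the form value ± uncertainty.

Let w = r + u = 1000. δw = √(δr² + δu²) = √(2500 + 16.0) = 50.2, so δw/w = 0.0501.
Q is then a monomial in w, x:
δQ/Q = √((δw/w)² + (2·δx/x)²) = √(0.00251 + 0.0255) = 0.167
Q = 8300, so δQ = 0.167 × 8300 = 1390.

8300 ± 1390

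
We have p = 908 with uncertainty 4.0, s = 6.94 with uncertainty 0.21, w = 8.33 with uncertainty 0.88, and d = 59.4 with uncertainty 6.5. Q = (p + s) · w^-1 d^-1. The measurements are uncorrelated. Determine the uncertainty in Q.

Let u = p + s = 915. δu = √(δp² + δs²) = √(16.0 + 0.0441) = 4.01, so δu/u = 0.00438.
Q is then a monomial in u, w, d:
δQ/Q = √((δu/u)² + (-1·δw/w)² + (-1·δd/d)²) = √(1.92e-05 + 0.0112 + 0.0120) = 0.152
Q = 1.85, so δQ = 0.152 × 1.85 = 0.281.

0.281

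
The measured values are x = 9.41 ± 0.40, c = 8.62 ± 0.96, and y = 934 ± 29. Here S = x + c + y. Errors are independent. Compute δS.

S is a linear combination, so absolute uncertainties add in quadrature:
  (δx)² = 0.160;  (δc)² = 0.922;  (δy)² = 841
δS = √(842) = 29.0

29.0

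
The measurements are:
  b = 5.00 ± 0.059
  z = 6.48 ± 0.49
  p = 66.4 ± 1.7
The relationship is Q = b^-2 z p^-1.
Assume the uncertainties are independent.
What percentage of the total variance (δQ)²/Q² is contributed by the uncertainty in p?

(δQ/Q)² = (-2·δb/b)² + (1·δz/z)² + (-1·δp/p)²
  b term: (-2×0.0118)² = 0.000557
  z term: (1×0.0756)² = 0.00572
  p term: (-1×0.0256)² = 0.000655
Total = 0.00693. Share from p = 0.000655/0.00693 = 0.0946.

9.46%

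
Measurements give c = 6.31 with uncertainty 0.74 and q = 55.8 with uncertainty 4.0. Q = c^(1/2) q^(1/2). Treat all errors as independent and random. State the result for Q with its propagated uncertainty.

18.8 ± 1.29

For a monomial Q ∝ c^(1/2), q^(1/2), fractional errors add in quadrature:
  (½·δc/c)² = (0.5×0.117)² = 0.00344;  (½·δq/q)² = (0.5×0.0717)² = 0.00128
δQ/Q = √(0.00472) = 0.0687
Q = 18.8, so δQ = 0.0687 × 18.8 = 1.29.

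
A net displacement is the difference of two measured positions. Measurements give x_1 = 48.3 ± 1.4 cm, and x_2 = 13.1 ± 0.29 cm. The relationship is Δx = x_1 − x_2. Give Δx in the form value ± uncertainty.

35.2 ± 1.43 cm

Absolute uncertainties add in quadrature for a linear combination:
  (δx_1)² = 1.96;  (δx_2)² = 0.0841
δΔx = √(2.04) = 1.43 cm
Δx = 35.2 cm.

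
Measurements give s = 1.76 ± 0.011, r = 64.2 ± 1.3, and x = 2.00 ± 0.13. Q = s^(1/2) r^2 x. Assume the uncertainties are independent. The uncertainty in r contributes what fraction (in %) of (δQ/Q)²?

(δQ/Q)² = (½·δs/s)² + (2·δr/r)² + (1·δx/x)²
  s term: (0.5×0.00625)² = 9.77e-06
  r term: (2×0.0202)² = 0.00164
  x term: (1×0.0650)² = 0.00423
Total = 0.00587. Share from r = 0.00164/0.00587 = 0.279.

27.9%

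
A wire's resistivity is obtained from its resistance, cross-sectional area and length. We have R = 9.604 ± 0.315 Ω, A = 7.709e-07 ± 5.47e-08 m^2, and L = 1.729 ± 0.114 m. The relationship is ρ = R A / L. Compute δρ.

4.38e-07 Ω·m

Since ρ is a product/quotient, work with relative uncertainties:
  (1·δR/R)² = (1×0.0328)² = 0.00108;  (1·δA/A)² = (1×0.0710)² = 0.00503;  (-1·δL/L)² = (-1×0.0659)² = 0.00435
δρ/ρ = √(0.0105) = 0.102
ρ = 4.282e-06 Ω·m, so δρ = 0.102 × 4.282e-06 = 4.38e-07 Ω·m.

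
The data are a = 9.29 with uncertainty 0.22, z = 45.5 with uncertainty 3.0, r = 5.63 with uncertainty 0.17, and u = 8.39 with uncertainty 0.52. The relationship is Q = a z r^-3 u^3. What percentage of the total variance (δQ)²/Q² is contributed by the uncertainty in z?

(δQ/Q)² = (1·δa/a)² + (1·δz/z)² + (-3·δr/r)² + (3·δu/u)²
  a term: (1×0.0237)² = 0.000561
  z term: (1×0.0659)² = 0.00435
  r term: (-3×0.0302)² = 0.00821
  u term: (3×0.0620)² = 0.0346
Total = 0.0477. Share from z = 0.00435/0.0477 = 0.0912.

9.12%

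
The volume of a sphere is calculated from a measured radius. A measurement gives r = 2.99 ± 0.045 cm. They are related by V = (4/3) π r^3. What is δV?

V ∝ r^3, so δV/V = |3| · δr/r = 3 × 0.0151 = 0.0452.
V = 112 cm^3, so δV = 0.0452 × 112 = 5.06 cm^3.

5.06 cm^3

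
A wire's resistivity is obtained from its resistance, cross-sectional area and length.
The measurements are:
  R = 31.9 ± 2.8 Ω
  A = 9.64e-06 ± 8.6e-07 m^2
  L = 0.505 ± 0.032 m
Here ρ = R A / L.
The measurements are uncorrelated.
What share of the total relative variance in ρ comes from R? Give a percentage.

39.2%

(δρ/ρ)² = (1·δR/R)² + (1·δA/A)² + (-1·δL/L)²
  R term: (1×0.0878)² = 0.00770
  A term: (1×0.0892)² = 0.00796
  L term: (-1×0.0634)² = 0.00402
Total = 0.0197. Share from R = 0.00770/0.0197 = 0.392.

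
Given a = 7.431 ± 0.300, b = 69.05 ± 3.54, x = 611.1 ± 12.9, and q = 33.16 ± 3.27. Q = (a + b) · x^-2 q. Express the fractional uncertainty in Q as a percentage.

11.7%

Let u = a + b = 76.48. δu = √(δa² + δb²) = √(0.0900 + 12.5) = 3.55, so δu/u = 0.0465.
Q is then a monomial in u, x, q:
δQ/Q = √((δu/u)² + (-2·δx/x)² + (1·δq/q)²) = √(0.00216 + 0.00178 + 0.00972) = 0.117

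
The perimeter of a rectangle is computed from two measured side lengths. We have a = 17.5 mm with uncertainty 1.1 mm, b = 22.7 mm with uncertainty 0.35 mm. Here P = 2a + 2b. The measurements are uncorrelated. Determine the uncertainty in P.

For a sum/difference, combine absolute errors in quadrature:
  (2·δa)² = 4.84;  (2·δb)² = 0.490
δP = √(5.33) = 2.31 mm

2.31 mm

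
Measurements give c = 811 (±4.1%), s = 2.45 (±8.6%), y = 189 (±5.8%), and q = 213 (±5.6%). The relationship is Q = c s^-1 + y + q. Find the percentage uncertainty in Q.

Let p = c·s^-1 = 331. δp/p = √((1·δc/c)² + (-1·δs/s)²) = √(0.00168 + 0.00740) = 0.0953, so δp = 31.5.
Q = p + y + q: δQ = √(δp² + δy² + δq²) = √(995 + 120 + 142) = 35.5
Q = 733, so δQ/Q = 35.5/733 = 0.0484.

4.84%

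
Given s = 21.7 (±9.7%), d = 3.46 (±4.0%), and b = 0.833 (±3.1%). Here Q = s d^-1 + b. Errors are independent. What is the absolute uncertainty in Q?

Let p = s·d^-1 = 6.27. δp/p = √((1·δs/s)² + (-1·δd/d)²) = √(0.00941 + 0.00160) = 0.105, so δp = 0.658.
Q = p + b: δQ = √(δp² + δb²) = √(0.433 + 0.000667) = 0.659

0.659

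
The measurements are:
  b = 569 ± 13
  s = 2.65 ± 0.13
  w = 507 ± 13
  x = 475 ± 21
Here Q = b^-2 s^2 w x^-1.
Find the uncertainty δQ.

Each factor contributes (exponent × relative error)² to (δQ/Q)²:
  (-2·δb/b)² = (-2×0.0228)² = 0.00209;  (2·δs/s)² = (2×0.0491)² = 0.00963;  (1·δw/w)² = (1×0.0256)² = 0.000657;  (-1·δx/x)² = (-1×0.0442)² = 0.00195
δQ/Q = √(0.0143) = 0.120
Q = 2.32e-05, so δQ = 0.120 × 2.32e-05 = 2.77e-06.

2.77e-06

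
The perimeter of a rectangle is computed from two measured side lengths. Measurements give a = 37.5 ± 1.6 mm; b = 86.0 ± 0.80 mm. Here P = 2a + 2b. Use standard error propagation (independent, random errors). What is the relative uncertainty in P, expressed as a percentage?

For a sum/difference, combine absolute errors in quadrature:
  (2·δa)² = 10.2;  (2·δb)² = 2.56
δP = √(12.8) = 3.58 mm
P = 247 mm, so δP/P = 3.58/247 = 0.0145.

1.45%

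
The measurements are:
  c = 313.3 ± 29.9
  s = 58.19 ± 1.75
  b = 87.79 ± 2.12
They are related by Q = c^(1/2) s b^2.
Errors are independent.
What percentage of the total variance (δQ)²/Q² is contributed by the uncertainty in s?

16.4%

(δQ/Q)² = (½·δc/c)² + (1·δs/s)² + (2·δb/b)²
  c term: (0.5×0.0954)² = 0.00228
  s term: (1×0.0301)² = 0.000904
  b term: (2×0.0241)² = 0.00233
Total = 0.00551. Share from s = 0.000904/0.00551 = 0.164.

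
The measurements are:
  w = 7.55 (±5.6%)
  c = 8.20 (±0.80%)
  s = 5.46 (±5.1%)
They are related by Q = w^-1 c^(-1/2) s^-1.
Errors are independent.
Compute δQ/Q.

Q is a product of powers, so relative uncertainties combine in quadrature:
  (-1·δw/w)² = (-1×0.0560)² = 0.00314;  (−½·δc/c)² = (-0.5×0.00800)² = 1.6e-05;  (-1·δs/s)² = (-1×0.0510)² = 0.00260
δQ/Q = √(0.00575) = 0.0758

0.0758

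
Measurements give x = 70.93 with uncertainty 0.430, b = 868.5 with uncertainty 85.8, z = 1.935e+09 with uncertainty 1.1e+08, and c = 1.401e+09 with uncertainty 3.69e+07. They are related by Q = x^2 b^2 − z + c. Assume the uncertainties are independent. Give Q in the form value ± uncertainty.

(3.261 ± 0.760) × 10^9

Let p = x^2·b^2 = 3.795e+09. δp/p = √((2·δx/x)² + (2·δb/b)²) = √(0.000147 + 0.0390) = 0.198, so δp = 7.51e+08.
Q = p − z + c: δQ = √(δp² + δz² + δc²) = √(5.64e+17 + 1.21e+16 + 1.36e+15) = 7.6e+08
Q = 3.261e+09.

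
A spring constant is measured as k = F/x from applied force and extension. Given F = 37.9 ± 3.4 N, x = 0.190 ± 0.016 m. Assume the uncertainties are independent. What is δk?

Each factor contributes (exponent × relative error)² to (δk/k)²:
  (1·δF/F)² = (1×0.0897)² = 0.00805;  (-1·δx/x)² = (-1×0.0842)² = 0.00709
δk/k = √(0.0151) = 0.123
k = 199 N/m, so δk = 0.123 × 199 = 24.5 N/m.

24.5 N/m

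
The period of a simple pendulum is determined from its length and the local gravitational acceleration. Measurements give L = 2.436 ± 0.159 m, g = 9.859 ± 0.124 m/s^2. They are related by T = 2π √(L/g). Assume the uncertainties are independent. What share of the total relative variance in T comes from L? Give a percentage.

(δT/T)² = (½·δL/L)² + (−½·δg/g)²
  L term: (0.5×0.0653)² = 0.00107
  g term: (-0.5×0.0126)² = 3.95e-05
Total = 0.00110. Share from L = 0.00107/0.00110 = 0.964.

96.4%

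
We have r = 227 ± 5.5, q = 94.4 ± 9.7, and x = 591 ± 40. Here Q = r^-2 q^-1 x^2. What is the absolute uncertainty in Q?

Q is a product of powers, so relative uncertainties combine in quadrature:
  (-2·δr/r)² = (-2×0.0242)² = 0.00235;  (-1·δq/q)² = (-1×0.103)² = 0.0106;  (2·δx/x)² = (2×0.0677)² = 0.0183
δQ/Q = √(0.0312) = 0.177
Q = 0.0718, so δQ = 0.177 × 0.0718 = 0.0127.

0.0127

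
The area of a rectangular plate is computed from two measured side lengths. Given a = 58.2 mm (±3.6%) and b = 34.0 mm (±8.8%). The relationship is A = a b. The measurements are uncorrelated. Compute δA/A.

Each factor contributes (exponent × relative error)² to (δA/A)²:
  (1·δa/a)² = (1×0.0360)² = 0.00130;  (1·δb/b)² = (1×0.0880)² = 0.00774
δA/A = √(0.00904) = 0.0951

0.0951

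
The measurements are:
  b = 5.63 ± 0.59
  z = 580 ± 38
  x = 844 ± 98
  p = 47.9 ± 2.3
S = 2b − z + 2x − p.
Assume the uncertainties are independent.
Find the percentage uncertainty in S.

Each term contributes (cᵢ δxᵢ)² to (δS)²:
  (2·δb)² = 1.39;  (δz)² = 1440;  (2·δx)² = 38400;  (δp)² = 5.29
δS = √(39900) = 200
S = 1070, so δS/S = 200/1070 = 0.186.

18.6%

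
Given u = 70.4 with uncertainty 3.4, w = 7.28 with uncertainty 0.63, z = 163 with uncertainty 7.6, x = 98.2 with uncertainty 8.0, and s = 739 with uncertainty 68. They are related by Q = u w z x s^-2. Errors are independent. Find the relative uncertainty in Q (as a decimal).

Each factor contributes (exponent × relative error)² to (δQ/Q)²:
  (1·δu/u)² = (1×0.0483)² = 0.00233;  (1·δw/w)² = (1×0.0865)² = 0.00749;  (1·δz/z)² = (1×0.0466)² = 0.00217;  (1·δx/x)² = (1×0.0815)² = 0.00664;  (-2·δs/s)² = (-2×0.0920)² = 0.0339
δQ/Q = √(0.0525) = 0.229

0.229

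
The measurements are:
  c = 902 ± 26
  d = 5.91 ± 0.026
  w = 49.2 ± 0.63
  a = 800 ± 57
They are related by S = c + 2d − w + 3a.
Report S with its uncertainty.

3260 ± 173

Sums and differences: (δS)² = Σ (cᵢ δxᵢ)².
  (δc)² = 676;  (2·δd)² = 0.00270;  (δw)² = 0.397;  (3·δa)² = 29200
δS = √(29900) = 173
S = 3260.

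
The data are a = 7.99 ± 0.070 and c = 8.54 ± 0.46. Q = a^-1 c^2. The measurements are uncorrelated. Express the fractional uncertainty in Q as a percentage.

10.8%

Each factor contributes (exponent × relative error)² to (δQ/Q)²:
  (-1·δa/a)² = (-1×0.00876)² = 7.68e-05;  (2·δc/c)² = (2×0.0539)² = 0.0116
δQ/Q = √(0.0117) = 0.108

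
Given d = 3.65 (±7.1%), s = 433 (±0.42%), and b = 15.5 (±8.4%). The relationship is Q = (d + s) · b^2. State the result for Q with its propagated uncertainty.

(1.05 ± 0.176) × 10^5

Let u = d + s = 437. δu = √(δd² + δs²) = √(0.0672 + 3.31) = 1.84, so δu/u = 0.00421.
Q is then a monomial in u, b:
δQ/Q = √((δu/u)² + (2·δb/b)²) = √(1.77e-05 + 0.0282) = 0.168
Q = 1.05e+05, so δQ = 0.168 × 1.05e+05 = 17600.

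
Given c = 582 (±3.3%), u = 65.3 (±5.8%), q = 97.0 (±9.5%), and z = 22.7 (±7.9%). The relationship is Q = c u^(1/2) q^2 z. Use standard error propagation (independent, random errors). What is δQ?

2.11e+08

Q is a product of powers, so relative uncertainties combine in quadrature:
  (1·δc/c)² = (1×0.0330)² = 0.00109;  (½·δu/u)² = (0.5×0.0580)² = 0.000841;  (2·δq/q)² = (2×0.0950)² = 0.0361;  (1·δz/z)² = (1×0.0790)² = 0.00624
δQ/Q = √(0.0443) = 0.210
Q = 1e+09, so δQ = 0.210 × 1e+09 = 2.11e+08.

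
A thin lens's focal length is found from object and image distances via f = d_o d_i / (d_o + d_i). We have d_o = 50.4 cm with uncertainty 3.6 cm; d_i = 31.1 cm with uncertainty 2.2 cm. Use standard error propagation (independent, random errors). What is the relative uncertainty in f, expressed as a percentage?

5.15%

∂f/∂d_o = (d_i/(d_o+d_i))² = 0.146;  ∂f/∂d_i = (d_o/(d_o+d_i))² = 0.382
δf = √((∂f/∂d_o · δd_o)² + (∂f/∂d_i · δd_i)²) = √(0.275 + 0.708) = 0.991 cm
f = 19.2 cm, so δf/f = 0.991/19.2 = 0.0515.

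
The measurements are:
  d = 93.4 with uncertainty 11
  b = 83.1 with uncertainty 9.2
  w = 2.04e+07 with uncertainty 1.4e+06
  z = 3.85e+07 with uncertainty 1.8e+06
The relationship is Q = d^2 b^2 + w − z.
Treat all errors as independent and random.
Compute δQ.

Let p = d^2·b^2 = 6.02e+07. δp/p = √((2·δd/d)² + (2·δb/b)²) = √(0.0555 + 0.0490) = 0.323, so δp = 1.95e+07.
Q = p + w − z: δQ = √(δp² + δw² + δz²) = √(3.79e+14 + 1.96e+12 + 3.24e+12) = 1.96e+07

1.96e+07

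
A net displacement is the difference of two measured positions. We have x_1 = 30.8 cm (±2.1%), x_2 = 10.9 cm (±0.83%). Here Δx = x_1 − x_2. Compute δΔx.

Absolute uncertainties add in quadrature for a linear combination:
  (δx_1)² = 0.418;  (δx_2)² = 0.00818
δΔx = √(0.427) = 0.653 cm

0.653 cm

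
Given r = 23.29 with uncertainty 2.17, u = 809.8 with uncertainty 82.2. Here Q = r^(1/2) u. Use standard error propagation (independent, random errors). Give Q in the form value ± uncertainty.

Each factor contributes (exponent × relative error)² to (δQ/Q)²:
  (½·δr/r)² = (0.5×0.0932)² = 0.00217;  (1·δu/u)² = (1×0.102)² = 0.0103
δQ/Q = √(0.0125) = 0.112
Q = 3908, so δQ = 0.112 × 3908 = 436.

3908 ± 436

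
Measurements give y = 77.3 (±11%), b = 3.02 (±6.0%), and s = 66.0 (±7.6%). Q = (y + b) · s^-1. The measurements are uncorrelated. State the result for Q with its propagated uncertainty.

1.22 ± 0.159

Let u = y + b = 80.3. δu = √(δy² + δb²) = √(72.3 + 0.0328) = 8.50, so δu/u = 0.106.
Q is then a monomial in u, s:
δQ/Q = √((δu/u)² + (-1·δs/s)²) = √(0.0112 + 0.00578) = 0.130
Q = 1.22, so δQ = 0.130 × 1.22 = 0.159.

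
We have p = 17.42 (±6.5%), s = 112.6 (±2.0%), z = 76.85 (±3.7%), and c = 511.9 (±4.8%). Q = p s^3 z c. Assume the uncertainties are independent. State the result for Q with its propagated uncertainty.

(9.783 ± 1.05) × 10^11

Each factor contributes (exponent × relative error)² to (δQ/Q)²:
  (1·δp/p)² = (1×0.0650)² = 0.00423;  (3·δs/s)² = (3×0.0200)² = 0.00360;  (1·δz/z)² = (1×0.0370)² = 0.00137;  (1·δc/c)² = (1×0.0480)² = 0.00230
δQ/Q = √(0.0115) = 0.107
Q = 9.783e+11, so δQ = 0.107 × 9.783e+11 = 1.05e+11.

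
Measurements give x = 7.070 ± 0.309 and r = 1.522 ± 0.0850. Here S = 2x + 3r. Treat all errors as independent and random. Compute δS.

0.669

For a sum/difference, combine absolute errors in quadrature:
  (2·δx)² = 0.382;  (3·δr)² = 0.0650
δS = √(0.447) = 0.669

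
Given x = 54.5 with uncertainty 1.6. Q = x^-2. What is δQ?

Q ∝ x^-2, so δQ/Q = |-2| · δx/x = 2 × 0.0294 = 0.0587.
Q = 0.000337, so δQ = 0.0587 × 0.000337 = 1.98e-05.

1.98e-05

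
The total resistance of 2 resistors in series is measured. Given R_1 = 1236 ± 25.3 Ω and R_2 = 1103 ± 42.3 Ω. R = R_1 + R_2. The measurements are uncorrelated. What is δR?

For a sum/difference, combine absolute errors in quadrature:
  (δR_1)² = 640;  (δR_2)² = 1790
δR = √(2430) = 49.3 Ω

49.3 Ω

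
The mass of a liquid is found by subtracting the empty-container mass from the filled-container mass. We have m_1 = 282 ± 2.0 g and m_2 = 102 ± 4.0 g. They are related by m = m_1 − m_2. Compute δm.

4.47 g

Absolute uncertainties add in quadrature for a linear combination:
  (δm_1)² = 4.00;  (δm_2)² = 16.0
δm = √(20.0) = 4.47 g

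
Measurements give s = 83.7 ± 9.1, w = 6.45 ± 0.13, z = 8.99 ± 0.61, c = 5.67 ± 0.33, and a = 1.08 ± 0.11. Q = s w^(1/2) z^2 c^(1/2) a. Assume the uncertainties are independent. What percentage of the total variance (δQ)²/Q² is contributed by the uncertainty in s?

(δQ/Q)² = (1·δs/s)² + (½·δw/w)² + (2·δz/z)² + (½·δc/c)² + (1·δa/a)²
  s term: (1×0.109)² = 0.0118
  w term: (0.5×0.0202)² = 0.000102
  z term: (2×0.0679)² = 0.0184
  c term: (0.5×0.0582)² = 0.000847
  a term: (1×0.102)² = 0.0104
Total = 0.0416. Share from s = 0.0118/0.0416 = 0.284.

28.4%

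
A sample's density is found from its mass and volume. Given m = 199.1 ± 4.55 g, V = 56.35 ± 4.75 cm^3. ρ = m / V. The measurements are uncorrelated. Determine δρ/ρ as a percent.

8.73%

Since ρ is a product/quotient, work with relative uncertainties:
  (1·δm/m)² = (1×0.0229)² = 0.000522;  (-1·δV/V)² = (-1×0.0843)² = 0.00711
δρ/ρ = √(0.00763) = 0.0873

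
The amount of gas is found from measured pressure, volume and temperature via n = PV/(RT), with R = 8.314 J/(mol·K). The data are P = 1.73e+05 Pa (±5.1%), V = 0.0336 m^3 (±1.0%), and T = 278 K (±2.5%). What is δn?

Since n is a product/quotient, work with relative uncertainties:
  (1·δP/P)² = (1×0.0510)² = 0.00260;  (1·δV/V)² = (1×0.0100)² = 0.000100;  (-1·δT/T)² = (-1×0.0250)² = 0.000625
δn/n = √(0.00333) = 0.0577
n = 2.51 mol, so δn = 0.0577 × 2.51 = 0.145 mol.

0.145 mol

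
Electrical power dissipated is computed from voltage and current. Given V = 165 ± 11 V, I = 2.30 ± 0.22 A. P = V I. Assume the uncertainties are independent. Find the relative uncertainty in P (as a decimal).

0.117

Relative error in a monomial: (δP/P)² = Σ (nᵢ · δxᵢ/xᵢ)².
  (1·δV/V)² = (1×0.0667)² = 0.00444;  (1·δI/I)² = (1×0.0957)² = 0.00915
δP/P = √(0.0136) = 0.117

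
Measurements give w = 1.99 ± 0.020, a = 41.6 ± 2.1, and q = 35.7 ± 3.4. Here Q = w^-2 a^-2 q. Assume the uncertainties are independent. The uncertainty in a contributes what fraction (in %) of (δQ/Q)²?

(δQ/Q)² = (-2·δw/w)² + (-2·δa/a)² + (1·δq/q)²
  w term: (-2×0.0101)² = 0.000404
  a term: (-2×0.0505)² = 0.0102
  q term: (1×0.0952)² = 0.00907
Total = 0.0197. Share from a = 0.0102/0.0197 = 0.518.

51.8%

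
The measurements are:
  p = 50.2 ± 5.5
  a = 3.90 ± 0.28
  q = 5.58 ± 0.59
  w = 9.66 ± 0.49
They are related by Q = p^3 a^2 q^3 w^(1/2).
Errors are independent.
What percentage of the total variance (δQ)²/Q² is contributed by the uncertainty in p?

47.0%

(δQ/Q)² = (3·δp/p)² + (2·δa/a)² + (3·δq/q)² + (½·δw/w)²
  p term: (3×0.110)² = 0.108
  a term: (2×0.0718)² = 0.0206
  q term: (3×0.106)² = 0.101
  w term: (0.5×0.0507)² = 0.000643
Total = 0.230. Share from p = 0.108/0.230 = 0.470.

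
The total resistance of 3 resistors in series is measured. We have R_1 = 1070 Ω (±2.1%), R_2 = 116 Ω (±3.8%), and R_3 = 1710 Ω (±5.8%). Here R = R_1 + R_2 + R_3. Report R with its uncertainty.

2900 ± 102 Ω

R is a linear combination, so absolute uncertainties add in quadrature:
  (δR_1)² = 505;  (δR_2)² = 19.4;  (δR_3)² = 9840
δR = √(10400) = 102 Ω
R = 2900 Ω.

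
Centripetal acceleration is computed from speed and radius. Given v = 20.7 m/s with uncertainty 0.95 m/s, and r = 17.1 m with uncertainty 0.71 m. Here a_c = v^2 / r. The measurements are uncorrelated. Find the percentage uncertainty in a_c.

Relative error in a monomial: (δa_c/a_c)² = Σ (nᵢ · δxᵢ/xᵢ)².
  (2·δv/v)² = (2×0.0459)² = 0.00842;  (-1·δr/r)² = (-1×0.0415)² = 0.00172
δa_c/a_c = √(0.0101) = 0.101

10.1%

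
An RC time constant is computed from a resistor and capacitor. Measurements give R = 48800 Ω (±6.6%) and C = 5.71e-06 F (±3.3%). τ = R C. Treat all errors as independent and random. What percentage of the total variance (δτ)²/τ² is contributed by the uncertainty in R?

80.0%

(δτ/τ)² = (1·δR/R)² + (1·δC/C)²
  R term: (1×0.0660)² = 0.00436
  C term: (1×0.0330)² = 0.00109
Total = 0.00545. Share from R = 0.00436/0.00545 = 0.800.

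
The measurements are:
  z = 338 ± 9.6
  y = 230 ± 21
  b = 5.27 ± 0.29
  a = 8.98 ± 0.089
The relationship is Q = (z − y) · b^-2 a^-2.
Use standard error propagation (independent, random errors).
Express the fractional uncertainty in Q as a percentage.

Let u = z − y = 108. δu = √(δz² + δy²) = √(92.2 + 441) = 23.1, so δu/u = 0.214.
Q is then a monomial in u, b, a:
δQ/Q = √((δu/u)² + (-2·δb/b)² + (-2·δa/a)²) = √(0.0457 + 0.0121 + 0.000393) = 0.241

24.1%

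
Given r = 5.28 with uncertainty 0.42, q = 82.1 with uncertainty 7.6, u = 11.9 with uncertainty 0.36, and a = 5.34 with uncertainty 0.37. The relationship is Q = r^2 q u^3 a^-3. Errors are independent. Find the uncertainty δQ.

Products/powers → add relative errors in quadrature, weighted by exponent:
  (2·δr/r)² = (2×0.0795)² = 0.0253;  (1·δq/q)² = (1×0.0926)² = 0.00857;  (3·δu/u)² = (3×0.0303)² = 0.00824;  (-3·δa/a)² = (-3×0.0693)² = 0.0432
δQ/Q = √(0.0853) = 0.292
Q = 25300, so δQ = 0.292 × 25300 = 7400.

7400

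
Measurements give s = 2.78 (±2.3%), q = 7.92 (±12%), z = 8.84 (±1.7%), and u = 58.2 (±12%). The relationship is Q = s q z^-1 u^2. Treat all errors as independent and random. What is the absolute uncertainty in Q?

For a monomial Q ∝ s, q, z^-1, u^2, fractional errors add in quadrature:
  (1·δs/s)² = (1×0.0230)² = 0.000529;  (1·δq/q)² = (1×0.120)² = 0.0144;  (-1·δz/z)² = (-1×0.0170)² = 0.000289;  (2·δu/u)² = (2×0.120)² = 0.0576
δQ/Q = √(0.0728) = 0.270
Q = 8440, so δQ = 0.270 × 8440 = 2280.

2280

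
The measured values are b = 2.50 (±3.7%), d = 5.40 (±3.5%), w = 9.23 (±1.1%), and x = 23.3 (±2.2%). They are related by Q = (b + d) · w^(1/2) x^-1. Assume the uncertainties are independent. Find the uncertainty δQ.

Let u = b + d = 7.90. δu = √(δb² + δd²) = √(0.00856 + 0.0357) = 0.210, so δu/u = 0.0266.
Q is then a monomial in u, w, x:
δQ/Q = √((δu/u)² + (½·δw/w)² + (-1·δx/x)²) = √(0.000709 + 3.03e-05 + 0.000484) = 0.0350
Q = 1.03, so δQ = 0.0350 × 1.03 = 0.0360.

0.0360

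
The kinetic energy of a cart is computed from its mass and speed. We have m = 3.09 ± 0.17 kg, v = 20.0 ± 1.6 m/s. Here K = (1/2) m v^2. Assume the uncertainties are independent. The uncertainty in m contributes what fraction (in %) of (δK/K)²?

10.6%

(δK/K)² = (1·δm/m)² + (2·δv/v)²
  m term: (1×0.0550)² = 0.00303
  v term: (2×0.0800)² = 0.0256
Total = 0.0286. Share from m = 0.00303/0.0286 = 0.106.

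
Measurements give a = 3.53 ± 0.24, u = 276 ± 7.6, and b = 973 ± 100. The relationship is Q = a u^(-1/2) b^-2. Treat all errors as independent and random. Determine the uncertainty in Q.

4.87e-08

Products/powers → add relative errors in quadrature, weighted by exponent:
  (1·δa/a)² = (1×0.0680)² = 0.00462;  (−½·δu/u)² = (-0.5×0.0275)² = 0.000190;  (-2·δb/b)² = (-2×0.103)² = 0.0423
δQ/Q = √(0.0471) = 0.217
Q = 2.24e-07, so δQ = 0.217 × 2.24e-07 = 4.87e-08.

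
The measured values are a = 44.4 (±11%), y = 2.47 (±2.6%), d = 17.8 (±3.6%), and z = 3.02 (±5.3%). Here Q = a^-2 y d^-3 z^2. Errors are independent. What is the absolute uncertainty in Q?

For a monomial Q ∝ a^-2, y, d^-3, z^2, fractional errors add in quadrature:
  (-2·δa/a)² = (-2×0.110)² = 0.0484;  (1·δy/y)² = (1×0.0260)² = 0.000676;  (-3·δd/d)² = (-3×0.0360)² = 0.0117;  (2·δz/z)² = (2×0.0530)² = 0.0112
δQ/Q = √(0.0720) = 0.268
Q = 2.03e-06, so δQ = 0.268 × 2.03e-06 = 5.44e-07.

5.44e-07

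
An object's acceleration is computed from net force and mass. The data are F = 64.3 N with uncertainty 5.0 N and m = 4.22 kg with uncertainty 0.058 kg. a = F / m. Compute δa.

1.20 m/s^2

For a monomial a ∝ F, m^-1, fractional errors add in quadrature:
  (1·δF/F)² = (1×0.0778)² = 0.00605;  (-1·δm/m)² = (-1×0.0137)² = 0.000189
δa/a = √(0.00624) = 0.0790
a = 15.2 m/s^2, so δa = 0.0790 × 15.2 = 1.20 m/s^2.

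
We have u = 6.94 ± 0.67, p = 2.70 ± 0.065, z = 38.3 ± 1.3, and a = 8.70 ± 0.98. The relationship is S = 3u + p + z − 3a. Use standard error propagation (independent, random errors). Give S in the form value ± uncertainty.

S is a linear combination, so absolute uncertainties add in quadrature:
  (3·δu)² = 4.04;  (δp)² = 0.00423;  (δz)² = 1.69;  (3·δa)² = 8.64
δS = √(14.4) = 3.79
S = 35.7.

35.7 ± 3.79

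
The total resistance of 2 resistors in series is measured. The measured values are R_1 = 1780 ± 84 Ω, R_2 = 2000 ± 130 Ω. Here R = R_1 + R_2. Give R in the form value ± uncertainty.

R is a linear combination, so absolute uncertainties add in quadrature:
  (δR_1)² = 7060;  (δR_2)² = 16900
δR = √(24000) = 155 Ω
R = 3780 Ω.

3780 ± 155 Ω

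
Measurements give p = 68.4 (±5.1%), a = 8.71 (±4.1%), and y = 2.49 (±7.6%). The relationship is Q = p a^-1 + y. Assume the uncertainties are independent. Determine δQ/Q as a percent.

5.29%

Let w = p·a^-1 = 7.85. δw/w = √((1·δp/p)² + (-1·δa/a)²) = √(0.00260 + 0.00168) = 0.0654, so δw = 0.514.
Q = w + y: δQ = √(δw² + δy²) = √(0.264 + 0.0358) = 0.548
Q = 10.3, so δQ/Q = 0.548/10.3 = 0.0529.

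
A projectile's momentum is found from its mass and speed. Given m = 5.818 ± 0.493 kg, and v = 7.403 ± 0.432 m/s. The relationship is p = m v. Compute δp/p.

Relative error in a monomial: (δp/p)² = Σ (nᵢ · δxᵢ/xᵢ)².
  (1·δm/m)² = (1×0.0847)² = 0.00718;  (1·δv/v)² = (1×0.0584)² = 0.00341
δp/p = √(0.0106) = 0.103

0.103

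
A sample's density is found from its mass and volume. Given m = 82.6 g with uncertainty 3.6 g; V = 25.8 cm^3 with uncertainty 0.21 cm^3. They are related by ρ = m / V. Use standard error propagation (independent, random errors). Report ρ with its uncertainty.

3.20 ± 0.142 g/cm^3

For a monomial ρ ∝ m, V^-1, fractional errors add in quadrature:
  (1·δm/m)² = (1×0.0436)² = 0.00190;  (-1·δV/V)² = (-1×0.00814)² = 6.63e-05
δρ/ρ = √(0.00197) = 0.0443
ρ = 3.20 g/cm^3, so δρ = 0.0443 × 3.20 = 0.142 g/cm^3.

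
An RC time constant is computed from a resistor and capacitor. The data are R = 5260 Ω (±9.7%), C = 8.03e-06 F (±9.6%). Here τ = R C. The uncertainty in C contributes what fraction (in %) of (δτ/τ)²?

49.5%

(δτ/τ)² = (1·δR/R)² + (1·δC/C)²
  R term: (1×0.0970)² = 0.00941
  C term: (1×0.0960)² = 0.00922
Total = 0.0186. Share from C = 0.00922/0.0186 = 0.495.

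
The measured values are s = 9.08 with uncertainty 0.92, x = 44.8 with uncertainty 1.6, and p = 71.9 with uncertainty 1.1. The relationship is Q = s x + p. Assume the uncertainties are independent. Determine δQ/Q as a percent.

9.13%

Let w = s·x = 407. δw/w = √((1·δs/s)² + (1·δx/x)²) = √(0.0103 + 0.00128) = 0.107, so δw = 43.7.
Q = w + p: δQ = √(δw² + δp²) = √(1910 + 1.21) = 43.7
Q = 479, so δQ/Q = 43.7/479 = 0.0913.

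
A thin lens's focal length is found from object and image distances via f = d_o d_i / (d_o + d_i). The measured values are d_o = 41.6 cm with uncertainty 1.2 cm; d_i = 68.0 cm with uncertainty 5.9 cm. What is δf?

∂f/∂d_o = (d_i/(d_o+d_i))² = 0.385;  ∂f/∂d_i = (d_o/(d_o+d_i))² = 0.144
δf = √((∂f/∂d_o · δd_o)² + (∂f/∂d_i · δd_i)²) = √(0.213 + 0.722) = 0.967 cm

0.967 cm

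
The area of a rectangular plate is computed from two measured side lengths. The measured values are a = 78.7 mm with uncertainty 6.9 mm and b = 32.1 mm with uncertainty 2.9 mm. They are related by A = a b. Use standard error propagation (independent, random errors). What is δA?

318 mm^2

Products/powers → add relative errors in quadrature, weighted by exponent:
  (1·δa/a)² = (1×0.0877)² = 0.00769;  (1·δb/b)² = (1×0.0903)² = 0.00816
δA/A = √(0.0158) = 0.126
A = 2530 mm^2, so δA = 0.126 × 2530 = 318 mm^2.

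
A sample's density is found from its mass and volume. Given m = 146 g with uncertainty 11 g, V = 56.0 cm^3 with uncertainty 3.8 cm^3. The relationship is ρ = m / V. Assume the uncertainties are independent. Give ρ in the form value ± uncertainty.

Relative error in a monomial: (δρ/ρ)² = Σ (nᵢ · δxᵢ/xᵢ)².
  (1·δm/m)² = (1×0.0753)² = 0.00568;  (-1·δV/V)² = (-1×0.0679)² = 0.00460
δρ/ρ = √(0.0103) = 0.101
ρ = 2.61 g/cm^3, so δρ = 0.101 × 2.61 = 0.264 g/cm^3.

2.61 ± 0.264 g/cm^3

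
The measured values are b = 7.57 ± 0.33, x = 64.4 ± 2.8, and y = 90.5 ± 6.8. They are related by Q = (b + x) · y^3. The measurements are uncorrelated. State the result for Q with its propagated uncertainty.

Let u = b + x = 72.0. δu = √(δb² + δx²) = √(0.109 + 7.84) = 2.82, so δu/u = 0.0392.
Q is then a monomial in u, y:
δQ/Q = √((δu/u)² + (3·δy/y)²) = √(0.00153 + 0.0508) = 0.229
Q = 5.33e+07, so δQ = 0.229 × 5.33e+07 = 1.22e+07.

(5.33 ± 1.22) × 10^7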